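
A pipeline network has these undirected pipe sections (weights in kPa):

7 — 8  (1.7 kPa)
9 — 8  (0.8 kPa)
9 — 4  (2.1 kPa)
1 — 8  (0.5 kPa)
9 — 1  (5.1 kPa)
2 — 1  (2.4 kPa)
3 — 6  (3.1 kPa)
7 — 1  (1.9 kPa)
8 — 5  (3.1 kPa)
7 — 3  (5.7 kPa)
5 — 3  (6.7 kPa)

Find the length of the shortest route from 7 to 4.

4.6 kPa

Enumerating some paths:
7 - 8 - 1 - 9 - 4: 1.7+0.5+5.1+2.1 = 9.4
7 - 1 - 9 - 4: 1.9+5.1+2.1 = 9.1
7 - 1 - 8 - 9 - 4: 1.9+0.5+0.8+2.1 = 5.3
7 - 8 - 9 - 4: 1.7+0.8+2.1 = 4.6
The minimum is 4.6 kPa via 7 - 8 - 9 - 4.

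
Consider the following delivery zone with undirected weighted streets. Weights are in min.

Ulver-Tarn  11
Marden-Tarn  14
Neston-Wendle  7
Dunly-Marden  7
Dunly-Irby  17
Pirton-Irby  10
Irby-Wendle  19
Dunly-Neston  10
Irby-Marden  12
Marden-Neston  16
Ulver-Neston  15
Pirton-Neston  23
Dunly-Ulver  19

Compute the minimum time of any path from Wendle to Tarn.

Shortest distances from Wendle:
Wendle: 0
Neston: 7  (via Wendle)
Dunly: 17  (via Neston)
Irby: 19  (via Wendle)
Ulver: 22  (via Neston)
Marden: 23  (via Neston)
Pirton: 29  (via Irby)
Tarn: 33  (via Ulver)
Shortest route: Wendle → Neston → Ulver → Tarn = 33 min.

33 min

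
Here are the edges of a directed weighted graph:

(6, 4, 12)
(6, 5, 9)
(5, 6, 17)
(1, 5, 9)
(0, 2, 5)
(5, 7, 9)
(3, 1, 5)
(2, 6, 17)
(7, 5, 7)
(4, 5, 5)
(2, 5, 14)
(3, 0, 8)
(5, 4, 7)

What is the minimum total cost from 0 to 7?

28

Enumerating some paths:
0 → 2 → 5 → 7: 5+14+9 = 28
0 → 2 → 6 → 4 → 5 → 7: 5+17+12+5+9 = 48
0 → 2 → 6 → 5 → 7: 5+17+9+9 = 40
Cheapest is 0 → 2 → 5 → 7 at 28.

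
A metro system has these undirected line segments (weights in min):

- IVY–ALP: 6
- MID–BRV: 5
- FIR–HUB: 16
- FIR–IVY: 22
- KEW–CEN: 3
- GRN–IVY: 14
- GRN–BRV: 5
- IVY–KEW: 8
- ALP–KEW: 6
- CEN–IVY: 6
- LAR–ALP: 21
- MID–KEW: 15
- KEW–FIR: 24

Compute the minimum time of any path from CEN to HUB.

43 min

Settle nodes by increasing distance from CEN:
CEN: 0
KEW: 3  (via CEN)
IVY: 6  (via CEN)
ALP: 9  (via KEW)
MID: 18  (via KEW)
GRN: 20  (via IVY)
BRV: 23  (via MID)
FIR: 27  (via KEW)
LAR: 30  (via ALP)
HUB: 43  (via FIR)
Shortest route: CEN–KEW–FIR–HUB = 43 min.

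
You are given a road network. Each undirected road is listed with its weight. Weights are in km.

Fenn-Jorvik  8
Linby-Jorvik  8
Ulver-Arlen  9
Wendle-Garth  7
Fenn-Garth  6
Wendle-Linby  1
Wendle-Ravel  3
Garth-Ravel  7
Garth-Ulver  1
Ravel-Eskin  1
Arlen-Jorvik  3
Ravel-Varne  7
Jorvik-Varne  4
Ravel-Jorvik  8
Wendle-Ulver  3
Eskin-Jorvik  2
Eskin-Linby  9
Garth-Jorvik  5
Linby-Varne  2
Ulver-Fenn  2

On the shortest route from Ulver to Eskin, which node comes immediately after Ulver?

Wendle

Candidate routes:
Ulver - Garth - Wendle - Ravel - Eskin: 1+7+3+1 = 12
Ulver - Wendle - Ravel - Eskin: 3+3+1 = 7
Ulver - Garth - Ravel - Eskin: 1+7+1 = 9
Ulver - Garth - Jorvik - Eskin: 1+5+2 = 8
The minimum is 7 km via Ulver - Wendle - Ravel - Eskin.
So from Ulver the first move is to Wendle.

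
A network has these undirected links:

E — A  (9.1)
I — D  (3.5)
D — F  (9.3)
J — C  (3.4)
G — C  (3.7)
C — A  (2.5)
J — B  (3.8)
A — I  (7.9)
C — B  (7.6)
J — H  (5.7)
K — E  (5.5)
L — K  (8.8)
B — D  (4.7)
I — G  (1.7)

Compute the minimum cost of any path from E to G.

Enumerating some paths:
E → A → C → B → D → I → G: 9.1+2.5+7.6+4.7+3.5+1.7 = 29.1
E → A → I → G: 9.1+7.9+1.7 = 18.7
E → A → C → J → B → D → I → G: 9.1+2.5+3.4+3.8+4.7+3.5+1.7 = 28.7
E → A → C → G: 9.1+2.5+3.7 = 15.3
Cheapest is E → A → C → G at 15.3.

15.3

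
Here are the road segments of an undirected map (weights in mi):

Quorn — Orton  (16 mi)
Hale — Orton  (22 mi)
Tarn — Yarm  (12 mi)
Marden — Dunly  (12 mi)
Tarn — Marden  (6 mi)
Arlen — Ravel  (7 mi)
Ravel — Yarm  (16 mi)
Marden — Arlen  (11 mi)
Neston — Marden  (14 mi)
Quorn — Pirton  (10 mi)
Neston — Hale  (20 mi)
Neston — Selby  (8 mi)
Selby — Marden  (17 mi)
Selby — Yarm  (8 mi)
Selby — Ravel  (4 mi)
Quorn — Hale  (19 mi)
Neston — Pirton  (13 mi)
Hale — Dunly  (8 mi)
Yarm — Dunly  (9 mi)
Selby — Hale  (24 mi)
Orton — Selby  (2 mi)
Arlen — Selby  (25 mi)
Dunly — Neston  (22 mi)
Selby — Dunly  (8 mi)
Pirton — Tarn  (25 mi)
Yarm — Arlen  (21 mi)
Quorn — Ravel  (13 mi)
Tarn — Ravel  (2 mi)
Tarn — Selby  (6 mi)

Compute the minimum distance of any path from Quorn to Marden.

21 mi

Enumerating some paths:
Quorn–Orton–Selby–Ravel–Tarn–Marden: 16+2+4+2+6 = 30
Quorn–Ravel–Selby–Tarn–Marden: 13+4+6+6 = 29
Quorn–Ravel–Tarn–Marden: 13+2+6 = 21
Cheapest is Quorn–Ravel–Tarn–Marden at 21 mi.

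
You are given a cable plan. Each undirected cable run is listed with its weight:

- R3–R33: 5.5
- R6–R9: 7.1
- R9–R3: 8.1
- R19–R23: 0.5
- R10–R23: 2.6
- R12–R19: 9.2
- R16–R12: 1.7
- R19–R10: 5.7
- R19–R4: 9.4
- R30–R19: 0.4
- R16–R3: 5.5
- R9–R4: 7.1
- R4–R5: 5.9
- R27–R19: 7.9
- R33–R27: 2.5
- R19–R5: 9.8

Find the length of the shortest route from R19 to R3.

Candidate routes:
R19–R27–R33–R3: 7.9+2.5+5.5 = 15.9
R19–R12–R16–R3: 9.2+1.7+5.5 = 16.4
The minimum is 15.9 via R19–R27–R33–R3.

15.9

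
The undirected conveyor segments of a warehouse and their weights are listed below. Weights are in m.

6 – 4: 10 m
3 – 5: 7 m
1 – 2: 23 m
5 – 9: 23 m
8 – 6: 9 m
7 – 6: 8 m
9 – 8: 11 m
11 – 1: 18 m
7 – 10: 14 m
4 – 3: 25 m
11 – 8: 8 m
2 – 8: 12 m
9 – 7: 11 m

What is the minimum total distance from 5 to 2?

46 m

Running Dijkstra from 5:
5: 0
3: 7  (via 5)
9: 23  (via 5)
4: 32  (via 3)
7: 34  (via 9)
8: 34  (via 9)
6: 42  (via 4)
11: 42  (via 8)
2: 46  (via 8)
Shortest route: 5–9–8–2 = 46 m.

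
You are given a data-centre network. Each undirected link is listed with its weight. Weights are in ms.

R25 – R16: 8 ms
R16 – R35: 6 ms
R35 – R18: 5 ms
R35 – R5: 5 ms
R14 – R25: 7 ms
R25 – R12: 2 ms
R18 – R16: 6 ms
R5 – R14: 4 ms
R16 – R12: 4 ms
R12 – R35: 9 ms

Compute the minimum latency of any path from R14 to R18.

14 ms

Compare a few routes:
R14 - R25 - R12 - R16 - R18: 7+2+4+6 = 19
R14 - R5 - R35 - R16 - R18: 4+5+6+6 = 21
R14 - R5 - R35 - R18: 4+5+5 = 14
Cheapest is R14 - R5 - R35 - R18 at 14 ms.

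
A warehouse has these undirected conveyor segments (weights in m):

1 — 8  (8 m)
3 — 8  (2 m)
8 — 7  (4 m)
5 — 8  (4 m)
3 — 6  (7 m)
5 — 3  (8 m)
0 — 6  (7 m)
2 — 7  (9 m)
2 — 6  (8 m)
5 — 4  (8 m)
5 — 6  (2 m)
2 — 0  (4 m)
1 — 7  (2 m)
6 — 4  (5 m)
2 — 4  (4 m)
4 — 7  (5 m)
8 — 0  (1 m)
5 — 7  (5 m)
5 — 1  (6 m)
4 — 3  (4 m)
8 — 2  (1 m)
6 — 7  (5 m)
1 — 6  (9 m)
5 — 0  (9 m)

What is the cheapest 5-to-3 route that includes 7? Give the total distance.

Shortest 5→7: 5–7 = 5
Shortest 7→3: 7–8–3 = 6
Total via 7: 5 + 6 = 11 m.

11 m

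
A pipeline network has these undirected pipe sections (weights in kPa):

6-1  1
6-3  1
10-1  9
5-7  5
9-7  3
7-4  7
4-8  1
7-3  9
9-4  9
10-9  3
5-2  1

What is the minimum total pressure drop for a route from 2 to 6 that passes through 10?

22 kPa

Shortest 2→10: 2 → 5 → 7 → 9 → 10 = 12
Shortest 10→6: 10 → 1 → 6 = 10
Total via 10: 12 + 10 = 22 kPa.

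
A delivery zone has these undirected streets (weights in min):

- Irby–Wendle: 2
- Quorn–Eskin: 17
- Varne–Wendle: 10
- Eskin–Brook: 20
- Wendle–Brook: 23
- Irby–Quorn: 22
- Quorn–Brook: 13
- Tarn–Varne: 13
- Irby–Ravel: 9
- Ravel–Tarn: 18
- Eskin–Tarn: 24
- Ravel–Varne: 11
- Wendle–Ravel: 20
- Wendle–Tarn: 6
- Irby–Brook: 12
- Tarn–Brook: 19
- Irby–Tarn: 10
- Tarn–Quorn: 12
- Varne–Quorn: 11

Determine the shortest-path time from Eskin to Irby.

Candidate routes:
Eskin - Tarn - Irby: 24+10 = 34
Eskin - Brook - Irby: 20+12 = 32
The minimum is 32 min via Eskin - Brook - Irby.

32 min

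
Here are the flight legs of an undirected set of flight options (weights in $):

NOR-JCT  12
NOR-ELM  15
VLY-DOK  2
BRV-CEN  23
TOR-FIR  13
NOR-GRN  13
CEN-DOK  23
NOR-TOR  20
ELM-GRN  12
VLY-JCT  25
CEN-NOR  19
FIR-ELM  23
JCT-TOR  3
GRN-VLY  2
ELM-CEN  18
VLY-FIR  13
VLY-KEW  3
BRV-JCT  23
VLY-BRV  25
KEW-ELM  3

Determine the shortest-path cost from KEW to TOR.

Compare a few routes:
KEW - ELM - NOR - JCT - TOR: 3+15+12+3 = 33
KEW - VLY - GRN - NOR - JCT - TOR: 3+2+13+12+3 = 33
KEW - VLY - JCT - TOR: 3+25+3 = 31
KEW - VLY - FIR - TOR: 3+13+13 = 29
The minimum is $29 via KEW - VLY - FIR - TOR.

$29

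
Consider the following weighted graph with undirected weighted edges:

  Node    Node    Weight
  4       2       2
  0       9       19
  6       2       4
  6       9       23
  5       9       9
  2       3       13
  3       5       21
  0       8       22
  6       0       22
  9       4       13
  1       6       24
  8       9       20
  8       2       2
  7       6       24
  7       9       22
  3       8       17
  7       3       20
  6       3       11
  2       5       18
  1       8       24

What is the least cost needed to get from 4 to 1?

Settle nodes by increasing distance from 4:
4: 0
2: 2  (via 4)
8: 4  (via 2)
6: 6  (via 2)
9: 13  (via 4)
3: 15  (via 2)
5: 20  (via 2)
0: 26  (via 8)
1: 28  (via 8)
Shortest route: 4 → 2 → 8 → 1 = 28.

28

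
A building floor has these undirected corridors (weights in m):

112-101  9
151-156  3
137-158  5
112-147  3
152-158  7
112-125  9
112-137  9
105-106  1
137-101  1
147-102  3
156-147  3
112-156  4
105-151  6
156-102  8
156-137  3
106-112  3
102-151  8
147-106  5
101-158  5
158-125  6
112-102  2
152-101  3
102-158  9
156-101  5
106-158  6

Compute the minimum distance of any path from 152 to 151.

10 m

Candidate routes:
152 - 101 - 137 - 156 - 151: 3+1+3+3 = 10
152 - 101 - 156 - 151: 3+5+3 = 11
Cheapest is 152 - 101 - 137 - 156 - 151 at 10 m.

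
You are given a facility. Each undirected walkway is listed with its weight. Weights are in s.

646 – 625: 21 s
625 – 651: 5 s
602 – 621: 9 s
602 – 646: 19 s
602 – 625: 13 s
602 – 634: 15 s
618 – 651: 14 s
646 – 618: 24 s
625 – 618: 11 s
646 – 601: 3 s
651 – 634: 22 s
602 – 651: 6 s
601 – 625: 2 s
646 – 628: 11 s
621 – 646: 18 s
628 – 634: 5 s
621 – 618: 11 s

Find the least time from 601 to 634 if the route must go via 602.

Best 601 to 602: 601–625–651–602 costing 13
Shortest 602→634: 602–634 = 15
Total via 602: 13 + 15 = 28 s.

28 s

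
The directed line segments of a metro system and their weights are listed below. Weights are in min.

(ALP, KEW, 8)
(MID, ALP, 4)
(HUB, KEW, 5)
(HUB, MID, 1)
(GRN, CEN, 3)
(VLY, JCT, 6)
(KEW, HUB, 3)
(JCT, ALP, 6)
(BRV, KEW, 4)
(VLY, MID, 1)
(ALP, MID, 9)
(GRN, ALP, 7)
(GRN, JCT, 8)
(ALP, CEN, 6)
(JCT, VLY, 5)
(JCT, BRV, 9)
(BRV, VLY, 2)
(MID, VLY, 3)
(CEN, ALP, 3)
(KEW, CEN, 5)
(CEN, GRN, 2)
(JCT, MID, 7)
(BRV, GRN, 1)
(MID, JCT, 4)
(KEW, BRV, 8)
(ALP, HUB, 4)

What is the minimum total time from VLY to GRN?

Candidate routes:
VLY–MID–ALP–CEN–GRN: 1+4+6+2 = 13
VLY–MID–JCT–BRV–GRN: 1+4+9+1 = 15
VLY–MID–JCT–ALP–CEN–GRN: 1+4+6+6+2 = 19
VLY–JCT–BRV–GRN: 6+9+1 = 16
The minimum is 13 min via VLY–MID–ALP–CEN–GRN.

13 min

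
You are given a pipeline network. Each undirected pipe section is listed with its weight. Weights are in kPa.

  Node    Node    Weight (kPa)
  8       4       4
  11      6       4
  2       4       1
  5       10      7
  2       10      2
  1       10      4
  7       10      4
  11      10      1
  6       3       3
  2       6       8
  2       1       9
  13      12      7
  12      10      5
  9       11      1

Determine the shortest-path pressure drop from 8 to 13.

19 kPa

Shortest distances from 8:
8: 0
4: 4  (via 8)
2: 5  (via 4)
10: 7  (via 2)
11: 8  (via 10)
9: 9  (via 11)
1: 11  (via 10)
7: 11  (via 10)
6: 12  (via 11)
12: 12  (via 10)
5: 14  (via 10)
3: 15  (via 6)
13: 19  (via 12)
Shortest route: 8 → 4 → 2 → 10 → 12 → 13 = 19 kPa.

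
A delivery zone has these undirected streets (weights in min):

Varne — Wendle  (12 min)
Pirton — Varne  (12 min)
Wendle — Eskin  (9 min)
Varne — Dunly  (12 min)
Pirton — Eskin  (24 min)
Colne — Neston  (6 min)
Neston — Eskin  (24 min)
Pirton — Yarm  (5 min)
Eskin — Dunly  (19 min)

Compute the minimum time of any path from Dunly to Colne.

Compare a few routes:
Dunly → Varne → Pirton → Eskin → Neston → Colne: 12+12+24+24+6 = 78
Dunly → Eskin → Neston → Colne: 19+24+6 = 49
Dunly → Varne → Wendle → Eskin → Neston → Colne: 12+12+9+24+6 = 63
Cheapest is Dunly → Eskin → Neston → Colne at 49 min.

49 min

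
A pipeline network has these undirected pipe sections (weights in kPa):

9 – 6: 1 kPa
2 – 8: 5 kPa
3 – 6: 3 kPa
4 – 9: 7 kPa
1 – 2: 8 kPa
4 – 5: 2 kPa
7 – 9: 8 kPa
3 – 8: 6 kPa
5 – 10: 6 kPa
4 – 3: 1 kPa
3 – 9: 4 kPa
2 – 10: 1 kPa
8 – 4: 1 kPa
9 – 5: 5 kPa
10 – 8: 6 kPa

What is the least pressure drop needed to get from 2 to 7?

19 kPa

Settle nodes by increasing distance from 2:
2: 0
10: 1  (via 2)
8: 5  (via 2)
4: 6  (via 8)
3: 7  (via 4)
5: 7  (via 10)
1: 8  (via 2)
6: 10  (via 3)
9: 11  (via 3)
7: 19  (via 9)
Shortest route: 2 → 8 → 4 → 3 → 9 → 7 = 19 kPa.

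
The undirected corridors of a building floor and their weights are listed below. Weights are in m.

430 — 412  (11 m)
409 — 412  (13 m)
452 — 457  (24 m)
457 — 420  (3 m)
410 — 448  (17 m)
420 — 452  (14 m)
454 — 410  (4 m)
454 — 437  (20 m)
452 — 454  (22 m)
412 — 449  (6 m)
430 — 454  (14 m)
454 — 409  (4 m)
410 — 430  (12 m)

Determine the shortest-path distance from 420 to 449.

59 m

Settle nodes by increasing distance from 420:
420: 0
457: 3  (via 420)
452: 14  (via 420)
454: 36  (via 452)
409: 40  (via 454)
410: 40  (via 454)
430: 50  (via 454)
412: 53  (via 409)
437: 56  (via 454)
448: 57  (via 410)
449: 59  (via 412)
Shortest route: 420–452–454–409–412–449 = 59 m.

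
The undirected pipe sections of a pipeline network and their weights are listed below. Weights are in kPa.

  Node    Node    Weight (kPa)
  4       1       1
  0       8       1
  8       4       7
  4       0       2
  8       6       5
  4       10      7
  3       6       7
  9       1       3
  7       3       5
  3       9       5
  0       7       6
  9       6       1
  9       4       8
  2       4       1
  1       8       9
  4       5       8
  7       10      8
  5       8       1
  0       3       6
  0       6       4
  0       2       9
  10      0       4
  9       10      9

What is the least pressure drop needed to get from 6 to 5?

Candidate routes:
6 → 8 → 5: 5+1 = 6
6 → 9 → 1 → 4 → 0 → 8 → 5: 1+3+1+2+1+1 = 9
Cheapest is 6 → 8 → 5 at 6 kPa.

6 kPa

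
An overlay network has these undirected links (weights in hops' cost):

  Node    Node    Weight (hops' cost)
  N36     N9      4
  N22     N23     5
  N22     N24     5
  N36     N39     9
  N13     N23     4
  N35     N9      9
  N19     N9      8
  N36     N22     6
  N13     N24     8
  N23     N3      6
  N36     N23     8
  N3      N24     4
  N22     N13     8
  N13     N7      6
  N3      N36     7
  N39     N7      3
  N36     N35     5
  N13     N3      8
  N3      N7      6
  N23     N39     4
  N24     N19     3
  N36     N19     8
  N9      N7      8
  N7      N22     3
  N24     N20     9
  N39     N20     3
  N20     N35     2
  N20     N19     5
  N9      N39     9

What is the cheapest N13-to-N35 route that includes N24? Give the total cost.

Shortest N13→N24: N13 → N24 = 8
Shortest N24→N35: N24 → N19 → N20 → N35 = 10
Total via N24: 8 + 10 = 18 hops' cost.

18 hops' cost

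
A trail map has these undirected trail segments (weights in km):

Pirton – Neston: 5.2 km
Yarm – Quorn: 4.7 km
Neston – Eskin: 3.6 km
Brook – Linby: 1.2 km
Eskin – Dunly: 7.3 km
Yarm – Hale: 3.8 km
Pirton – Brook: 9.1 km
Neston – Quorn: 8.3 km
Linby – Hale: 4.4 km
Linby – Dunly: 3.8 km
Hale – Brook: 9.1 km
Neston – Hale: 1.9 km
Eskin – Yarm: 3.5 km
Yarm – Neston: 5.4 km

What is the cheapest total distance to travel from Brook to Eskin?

11.1 km

Candidate routes:
Brook–Linby–Hale–Neston–Eskin: 1.2+4.4+1.9+3.6 = 11.1
Brook–Linby–Dunly–Eskin: 1.2+3.8+7.3 = 12.3
Cheapest is Brook–Linby–Hale–Neston–Eskin at 11.1 km.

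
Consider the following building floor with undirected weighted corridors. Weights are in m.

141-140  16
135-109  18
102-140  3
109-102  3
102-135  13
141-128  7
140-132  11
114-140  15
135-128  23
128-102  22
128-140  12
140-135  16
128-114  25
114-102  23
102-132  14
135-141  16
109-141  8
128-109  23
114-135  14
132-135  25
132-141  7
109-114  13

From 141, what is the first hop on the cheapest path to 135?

Candidate routes:
141 → 135: 16 = 16
141 → 109 → 135: 8+18 = 26
141 → 109 → 102 → 135: 8+3+13 = 24
Cheapest is 141 → 135 at 16 m.
So from 141 the first move is to 135.

135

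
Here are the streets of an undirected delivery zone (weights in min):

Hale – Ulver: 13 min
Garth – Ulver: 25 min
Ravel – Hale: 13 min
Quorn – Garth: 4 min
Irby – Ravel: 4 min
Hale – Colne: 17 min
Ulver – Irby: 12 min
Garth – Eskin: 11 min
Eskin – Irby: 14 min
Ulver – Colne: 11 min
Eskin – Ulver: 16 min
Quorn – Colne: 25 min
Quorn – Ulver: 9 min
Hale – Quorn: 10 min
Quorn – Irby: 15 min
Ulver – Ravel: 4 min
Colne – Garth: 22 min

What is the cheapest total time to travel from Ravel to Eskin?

18 min

Candidate routes:
Ravel–Irby–Eskin: 4+14 = 18
Ravel–Ulver–Eskin: 4+16 = 20
Ravel–Ulver–Quorn–Garth–Eskin: 4+9+4+11 = 28
The minimum is 18 min via Ravel–Irby–Eskin.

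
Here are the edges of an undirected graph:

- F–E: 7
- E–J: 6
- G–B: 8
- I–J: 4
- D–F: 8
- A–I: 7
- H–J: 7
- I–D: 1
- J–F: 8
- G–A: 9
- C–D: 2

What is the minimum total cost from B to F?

Enumerating some paths:
B → G → A → I → D → F: 8+9+7+1+8 = 33
B → G → A → I → J → F: 8+9+7+4+8 = 36
The minimum is 33 via B → G → A → I → D → F.

33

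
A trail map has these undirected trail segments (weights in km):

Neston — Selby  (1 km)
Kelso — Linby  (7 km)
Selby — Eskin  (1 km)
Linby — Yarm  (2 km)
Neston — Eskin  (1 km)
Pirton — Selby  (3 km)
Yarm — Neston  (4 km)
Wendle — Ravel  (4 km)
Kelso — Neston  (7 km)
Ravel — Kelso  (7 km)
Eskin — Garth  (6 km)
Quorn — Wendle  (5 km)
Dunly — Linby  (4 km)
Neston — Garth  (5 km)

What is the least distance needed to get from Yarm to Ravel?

16 km

Compare a few routes:
Yarm → Linby → Kelso → Ravel: 2+7+7 = 16
Yarm → Neston → Kelso → Ravel: 4+7+7 = 18
Cheapest is Yarm → Linby → Kelso → Ravel at 16 km.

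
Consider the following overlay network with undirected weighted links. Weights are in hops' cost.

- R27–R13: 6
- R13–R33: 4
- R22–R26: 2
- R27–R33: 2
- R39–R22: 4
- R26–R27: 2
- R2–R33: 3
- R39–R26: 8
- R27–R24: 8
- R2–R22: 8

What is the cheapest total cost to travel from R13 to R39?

Shortest distances from R13:
R13: 0
R33: 4  (via R13)
R27: 6  (via R13)
R2: 7  (via R33)
R26: 8  (via R27)
R22: 10  (via R26)
R39: 14  (via R22)
Shortest route: R13 → R27 → R26 → R22 → R39 = 14 hops' cost.

14 hops' cost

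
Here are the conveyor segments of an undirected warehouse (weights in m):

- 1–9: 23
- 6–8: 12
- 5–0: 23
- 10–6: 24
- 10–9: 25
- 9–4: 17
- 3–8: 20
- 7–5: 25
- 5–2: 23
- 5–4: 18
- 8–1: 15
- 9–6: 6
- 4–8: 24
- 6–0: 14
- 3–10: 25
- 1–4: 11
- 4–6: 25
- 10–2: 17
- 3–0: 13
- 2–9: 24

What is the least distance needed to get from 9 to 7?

60 m

Shortest distances from 9:
9: 0
6: 6  (via 9)
4: 17  (via 9)
8: 18  (via 6)
0: 20  (via 6)
1: 23  (via 9)
2: 24  (via 9)
10: 25  (via 9)
3: 33  (via 0)
5: 35  (via 4)
7: 60  (via 5)
Shortest route: 9–4–5–7 = 60 m.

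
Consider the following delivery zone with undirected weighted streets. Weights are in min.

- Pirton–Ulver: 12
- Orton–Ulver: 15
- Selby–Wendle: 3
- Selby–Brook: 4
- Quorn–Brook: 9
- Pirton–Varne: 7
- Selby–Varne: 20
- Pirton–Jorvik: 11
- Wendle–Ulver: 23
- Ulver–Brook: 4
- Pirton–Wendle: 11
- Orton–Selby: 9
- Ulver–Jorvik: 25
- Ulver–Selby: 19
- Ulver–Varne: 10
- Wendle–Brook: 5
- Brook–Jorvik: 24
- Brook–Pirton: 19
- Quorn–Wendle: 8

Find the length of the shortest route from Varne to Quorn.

23 min

Shortest distances from Varne:
Varne: 0
Pirton: 7  (via Varne)
Ulver: 10  (via Varne)
Brook: 14  (via Ulver)
Wendle: 18  (via Pirton)
Jorvik: 18  (via Pirton)
Selby: 18  (via Brook)
Quorn: 23  (via Brook)
Shortest route: Varne → Ulver → Brook → Quorn = 23 min.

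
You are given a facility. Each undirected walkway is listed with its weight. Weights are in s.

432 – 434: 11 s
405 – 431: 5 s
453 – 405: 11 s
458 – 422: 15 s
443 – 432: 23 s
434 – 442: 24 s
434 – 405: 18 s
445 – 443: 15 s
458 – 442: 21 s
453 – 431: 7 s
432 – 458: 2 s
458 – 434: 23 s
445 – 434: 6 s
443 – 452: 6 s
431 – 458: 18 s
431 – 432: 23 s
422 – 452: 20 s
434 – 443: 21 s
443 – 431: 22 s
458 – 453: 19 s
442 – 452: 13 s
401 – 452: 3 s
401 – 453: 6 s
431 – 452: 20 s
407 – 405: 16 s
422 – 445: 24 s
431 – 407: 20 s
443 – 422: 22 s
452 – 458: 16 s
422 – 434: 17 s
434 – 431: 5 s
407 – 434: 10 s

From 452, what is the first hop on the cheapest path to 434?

Compare a few routes:
452 → 401 → 453 → 431 → 434: 3+6+7+5 = 21
452 → 431 → 434: 20+5 = 25
452 → 443 → 434: 6+21 = 27
The minimum is 21 s via 452 → 401 → 453 → 431 → 434.
So from 452 the first move is to 401.

401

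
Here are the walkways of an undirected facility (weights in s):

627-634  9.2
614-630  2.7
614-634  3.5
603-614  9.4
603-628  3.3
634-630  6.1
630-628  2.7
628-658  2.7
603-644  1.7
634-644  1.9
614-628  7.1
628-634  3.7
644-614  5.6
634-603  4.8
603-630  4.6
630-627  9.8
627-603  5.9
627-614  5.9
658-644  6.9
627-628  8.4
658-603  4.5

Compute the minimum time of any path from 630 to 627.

Candidate routes:
630–627: 9.8 = 9.8
630–614–627: 2.7+5.9 = 8.6
630–603–627: 4.6+5.9 = 10.5
The minimum is 8.6 s via 630–614–627.

8.6 s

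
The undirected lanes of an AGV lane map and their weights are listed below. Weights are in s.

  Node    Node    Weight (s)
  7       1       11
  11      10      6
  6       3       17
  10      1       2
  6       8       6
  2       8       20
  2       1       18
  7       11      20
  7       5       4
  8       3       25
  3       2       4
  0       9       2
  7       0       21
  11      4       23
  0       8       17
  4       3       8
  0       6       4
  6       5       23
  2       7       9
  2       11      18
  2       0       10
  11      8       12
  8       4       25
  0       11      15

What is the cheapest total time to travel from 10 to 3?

24 s

Candidate routes:
10–1–2–3: 2+18+4 = 24
10–11–2–3: 6+18+4 = 28
10–1–7–2–3: 2+11+9+4 = 26
The minimum is 24 s via 10–1–2–3.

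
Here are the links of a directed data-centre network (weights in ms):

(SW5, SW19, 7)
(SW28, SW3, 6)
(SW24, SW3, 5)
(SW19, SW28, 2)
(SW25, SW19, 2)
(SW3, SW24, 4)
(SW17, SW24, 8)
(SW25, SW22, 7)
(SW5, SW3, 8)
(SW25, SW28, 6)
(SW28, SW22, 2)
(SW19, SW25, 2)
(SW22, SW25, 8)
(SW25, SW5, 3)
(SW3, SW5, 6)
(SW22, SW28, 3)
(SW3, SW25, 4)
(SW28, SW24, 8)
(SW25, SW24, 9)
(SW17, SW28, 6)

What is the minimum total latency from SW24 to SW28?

13 ms

Running Dijkstra from SW24:
SW24: 0
SW3: 5  (via SW24)
SW25: 9  (via SW3)
SW19: 11  (via SW25)
SW5: 11  (via SW3)
SW28: 13  (via SW19)
Shortest route: SW24 → SW3 → SW25 → SW19 → SW28 = 13 ms.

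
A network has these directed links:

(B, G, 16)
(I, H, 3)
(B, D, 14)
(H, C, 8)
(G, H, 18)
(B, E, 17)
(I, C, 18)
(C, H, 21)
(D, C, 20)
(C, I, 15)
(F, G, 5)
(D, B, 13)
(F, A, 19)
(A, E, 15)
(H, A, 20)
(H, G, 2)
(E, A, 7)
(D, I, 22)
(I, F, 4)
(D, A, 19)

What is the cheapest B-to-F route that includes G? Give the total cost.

61

Best B to G: B–G costing 16
Shortest G→F: G–H–C–I–F = 45
Total via G: 16 + 45 = 61.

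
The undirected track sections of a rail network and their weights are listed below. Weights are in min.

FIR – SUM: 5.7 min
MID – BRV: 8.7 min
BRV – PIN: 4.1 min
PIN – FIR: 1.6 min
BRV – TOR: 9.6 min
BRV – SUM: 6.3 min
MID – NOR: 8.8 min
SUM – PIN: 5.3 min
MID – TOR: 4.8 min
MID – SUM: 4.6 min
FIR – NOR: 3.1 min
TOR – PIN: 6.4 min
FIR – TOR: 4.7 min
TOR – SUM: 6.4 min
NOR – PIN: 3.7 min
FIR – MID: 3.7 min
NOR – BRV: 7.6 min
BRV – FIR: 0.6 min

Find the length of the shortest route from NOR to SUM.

8.8 min

Enumerating some paths:
NOR → PIN → SUM: 3.7+5.3 = 9
NOR → FIR → SUM: 3.1+5.7 = 8.8
The minimum is 8.8 min via NOR → FIR → SUM.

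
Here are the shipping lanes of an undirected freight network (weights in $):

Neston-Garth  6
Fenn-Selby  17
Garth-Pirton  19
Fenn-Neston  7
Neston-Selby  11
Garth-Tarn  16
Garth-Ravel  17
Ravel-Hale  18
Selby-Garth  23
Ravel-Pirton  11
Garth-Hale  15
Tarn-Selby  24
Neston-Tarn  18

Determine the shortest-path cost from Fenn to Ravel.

$30

Running Dijkstra from Fenn:
Fenn: 0
Neston: 7  (via Fenn)
Garth: 13  (via Neston)
Selby: 17  (via Fenn)
Tarn: 25  (via Neston)
Hale: 28  (via Garth)
Ravel: 30  (via Garth)
Shortest route: Fenn → Neston → Garth → Ravel = $30.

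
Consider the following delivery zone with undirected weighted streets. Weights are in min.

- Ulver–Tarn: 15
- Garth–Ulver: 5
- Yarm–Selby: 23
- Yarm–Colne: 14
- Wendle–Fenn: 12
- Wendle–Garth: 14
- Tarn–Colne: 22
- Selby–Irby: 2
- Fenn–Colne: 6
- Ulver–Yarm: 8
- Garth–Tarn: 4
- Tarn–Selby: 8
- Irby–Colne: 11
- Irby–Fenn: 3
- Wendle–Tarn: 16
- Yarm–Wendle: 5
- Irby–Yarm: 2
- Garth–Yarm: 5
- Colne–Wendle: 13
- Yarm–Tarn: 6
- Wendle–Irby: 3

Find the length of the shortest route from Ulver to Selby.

Settle nodes by increasing distance from Ulver:
Ulver: 0
Garth: 5  (via Ulver)
Yarm: 8  (via Ulver)
Tarn: 9  (via Garth)
Irby: 10  (via Yarm)
Selby: 12  (via Irby)
Shortest route: Ulver → Yarm → Irby → Selby = 12 min.

12 min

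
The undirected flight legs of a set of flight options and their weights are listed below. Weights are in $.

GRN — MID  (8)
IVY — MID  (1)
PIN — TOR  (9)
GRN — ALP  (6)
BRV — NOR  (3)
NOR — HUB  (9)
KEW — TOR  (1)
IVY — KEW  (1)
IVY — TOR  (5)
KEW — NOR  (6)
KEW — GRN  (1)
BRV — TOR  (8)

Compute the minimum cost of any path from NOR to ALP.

$13

Running Dijkstra from NOR:
NOR: 0
BRV: 3  (via NOR)
KEW: 6  (via NOR)
TOR: 7  (via KEW)
IVY: 7  (via KEW)
GRN: 7  (via KEW)
MID: 8  (via IVY)
HUB: 9  (via NOR)
ALP: 13  (via GRN)
Shortest route: NOR → KEW → GRN → ALP = $13.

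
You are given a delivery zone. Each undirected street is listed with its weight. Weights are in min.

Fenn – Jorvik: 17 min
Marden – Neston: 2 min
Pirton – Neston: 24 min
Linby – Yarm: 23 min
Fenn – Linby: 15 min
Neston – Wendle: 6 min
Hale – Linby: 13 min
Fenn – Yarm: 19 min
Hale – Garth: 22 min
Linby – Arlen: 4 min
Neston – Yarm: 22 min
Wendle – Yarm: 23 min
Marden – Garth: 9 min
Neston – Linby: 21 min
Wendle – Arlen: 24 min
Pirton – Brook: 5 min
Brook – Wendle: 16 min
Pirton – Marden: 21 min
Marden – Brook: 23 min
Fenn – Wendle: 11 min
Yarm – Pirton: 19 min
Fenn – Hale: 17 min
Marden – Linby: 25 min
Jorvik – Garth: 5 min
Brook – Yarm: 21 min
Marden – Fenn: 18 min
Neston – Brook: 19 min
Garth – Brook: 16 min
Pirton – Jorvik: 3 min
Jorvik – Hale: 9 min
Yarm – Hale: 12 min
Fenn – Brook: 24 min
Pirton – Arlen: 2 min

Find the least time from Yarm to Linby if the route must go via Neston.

Shortest Yarm→Neston: Yarm–Neston = 22
Best Neston to Linby: Neston–Linby costing 21
Total via Neston: 22 + 21 = 43 min.

43 min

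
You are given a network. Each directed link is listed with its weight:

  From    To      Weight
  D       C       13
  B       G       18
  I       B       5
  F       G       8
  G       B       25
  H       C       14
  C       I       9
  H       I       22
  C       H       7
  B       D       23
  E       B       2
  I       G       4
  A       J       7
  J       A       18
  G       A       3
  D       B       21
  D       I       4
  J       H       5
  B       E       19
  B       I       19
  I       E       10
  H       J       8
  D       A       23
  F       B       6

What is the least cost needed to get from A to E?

Enumerating some paths:
A → J → H → I → E: 7+5+22+10 = 44
A → J → H → C → I → E: 7+5+14+9+10 = 45
A → J → H → I → B → E: 7+5+22+5+19 = 58
The minimum is 44 via A → J → H → I → E.

44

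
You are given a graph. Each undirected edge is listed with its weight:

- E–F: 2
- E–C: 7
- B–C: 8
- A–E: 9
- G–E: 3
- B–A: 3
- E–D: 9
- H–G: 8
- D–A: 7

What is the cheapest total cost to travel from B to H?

23

Running Dijkstra from B:
B: 0
A: 3  (via B)
C: 8  (via B)
D: 10  (via A)
E: 12  (via A)
F: 14  (via E)
G: 15  (via E)
H: 23  (via G)
Shortest route: B–A–E–G–H = 23.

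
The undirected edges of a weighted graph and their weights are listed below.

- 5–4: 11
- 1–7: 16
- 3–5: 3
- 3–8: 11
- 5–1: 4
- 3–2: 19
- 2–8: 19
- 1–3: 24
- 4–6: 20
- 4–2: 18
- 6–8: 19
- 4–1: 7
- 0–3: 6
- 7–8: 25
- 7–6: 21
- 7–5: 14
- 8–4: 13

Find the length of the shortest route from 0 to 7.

Shortest distances from 0:
0: 0
3: 6  (via 0)
5: 9  (via 3)
1: 13  (via 5)
8: 17  (via 3)
4: 20  (via 5)
7: 23  (via 5)
Shortest route: 0–3–5–7 = 23.

23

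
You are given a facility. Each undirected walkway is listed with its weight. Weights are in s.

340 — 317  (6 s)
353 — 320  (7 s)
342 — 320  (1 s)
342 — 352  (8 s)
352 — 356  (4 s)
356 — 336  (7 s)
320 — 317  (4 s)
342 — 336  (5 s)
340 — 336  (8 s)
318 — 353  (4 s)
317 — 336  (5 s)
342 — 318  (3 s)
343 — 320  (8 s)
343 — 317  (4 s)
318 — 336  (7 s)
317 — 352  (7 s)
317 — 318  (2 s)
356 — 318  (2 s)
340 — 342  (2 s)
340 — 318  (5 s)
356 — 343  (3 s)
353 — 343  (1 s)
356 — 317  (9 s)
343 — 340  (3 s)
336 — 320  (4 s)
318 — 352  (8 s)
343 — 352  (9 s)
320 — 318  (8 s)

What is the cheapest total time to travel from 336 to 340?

7 s

Enumerating some paths:
336 → 342 → 340: 5+2 = 7
336 → 340: 8 = 8
The minimum is 7 s via 336 → 342 → 340.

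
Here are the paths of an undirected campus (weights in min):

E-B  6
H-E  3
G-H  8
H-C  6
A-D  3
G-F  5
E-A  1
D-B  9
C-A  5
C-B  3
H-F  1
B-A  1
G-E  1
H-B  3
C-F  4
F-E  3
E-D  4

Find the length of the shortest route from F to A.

4 min

Shortest distances from F:
F: 0
H: 1  (via F)
E: 3  (via F)
A: 4  (via E)
Shortest route: F → E → A = 4 min.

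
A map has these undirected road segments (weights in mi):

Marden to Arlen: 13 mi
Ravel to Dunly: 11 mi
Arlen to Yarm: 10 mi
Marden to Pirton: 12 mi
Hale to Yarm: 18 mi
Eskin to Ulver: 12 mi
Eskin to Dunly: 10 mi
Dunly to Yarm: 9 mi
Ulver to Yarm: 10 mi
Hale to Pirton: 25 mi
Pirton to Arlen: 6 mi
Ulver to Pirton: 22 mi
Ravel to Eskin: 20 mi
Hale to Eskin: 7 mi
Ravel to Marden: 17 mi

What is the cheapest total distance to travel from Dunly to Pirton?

Running Dijkstra from Dunly:
Dunly: 0
Yarm: 9  (via Dunly)
Eskin: 10  (via Dunly)
Ravel: 11  (via Dunly)
Hale: 17  (via Eskin)
Arlen: 19  (via Yarm)
Ulver: 19  (via Yarm)
Pirton: 25  (via Arlen)
Shortest route: Dunly → Yarm → Arlen → Pirton = 25 mi.

25 mi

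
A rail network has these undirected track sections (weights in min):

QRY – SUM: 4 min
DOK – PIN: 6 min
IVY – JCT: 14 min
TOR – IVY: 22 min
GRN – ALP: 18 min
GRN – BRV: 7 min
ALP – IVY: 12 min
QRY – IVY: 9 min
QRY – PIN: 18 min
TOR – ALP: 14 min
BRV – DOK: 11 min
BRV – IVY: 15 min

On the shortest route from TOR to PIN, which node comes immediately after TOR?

Compare a few routes:
TOR - IVY - BRV - DOK - PIN: 22+15+11+6 = 54
TOR - ALP - GRN - BRV - DOK - PIN: 14+18+7+11+6 = 56
TOR - ALP - IVY - QRY - PIN: 14+12+9+18 = 53
TOR - IVY - QRY - PIN: 22+9+18 = 49
The minimum is 49 min via TOR - IVY - QRY - PIN.
So from TOR the first move is to IVY.

IVY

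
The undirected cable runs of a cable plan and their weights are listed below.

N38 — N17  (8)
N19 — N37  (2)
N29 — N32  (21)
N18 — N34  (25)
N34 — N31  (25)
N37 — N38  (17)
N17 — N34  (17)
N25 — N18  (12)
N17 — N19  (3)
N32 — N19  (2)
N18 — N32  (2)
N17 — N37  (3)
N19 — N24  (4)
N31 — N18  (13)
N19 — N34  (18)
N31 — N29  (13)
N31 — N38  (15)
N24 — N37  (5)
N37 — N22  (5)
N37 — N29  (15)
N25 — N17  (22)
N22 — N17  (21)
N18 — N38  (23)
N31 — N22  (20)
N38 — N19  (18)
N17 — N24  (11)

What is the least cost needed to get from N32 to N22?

Candidate routes:
N32 - N19 - N24 - N37 - N22: 2+4+5+5 = 16
N32 - N19 - N17 - N37 - N22: 2+3+3+5 = 13
N32 - N19 - N37 - N22: 2+2+5 = 9
The minimum is 9 via N32 - N19 - N37 - N22.

9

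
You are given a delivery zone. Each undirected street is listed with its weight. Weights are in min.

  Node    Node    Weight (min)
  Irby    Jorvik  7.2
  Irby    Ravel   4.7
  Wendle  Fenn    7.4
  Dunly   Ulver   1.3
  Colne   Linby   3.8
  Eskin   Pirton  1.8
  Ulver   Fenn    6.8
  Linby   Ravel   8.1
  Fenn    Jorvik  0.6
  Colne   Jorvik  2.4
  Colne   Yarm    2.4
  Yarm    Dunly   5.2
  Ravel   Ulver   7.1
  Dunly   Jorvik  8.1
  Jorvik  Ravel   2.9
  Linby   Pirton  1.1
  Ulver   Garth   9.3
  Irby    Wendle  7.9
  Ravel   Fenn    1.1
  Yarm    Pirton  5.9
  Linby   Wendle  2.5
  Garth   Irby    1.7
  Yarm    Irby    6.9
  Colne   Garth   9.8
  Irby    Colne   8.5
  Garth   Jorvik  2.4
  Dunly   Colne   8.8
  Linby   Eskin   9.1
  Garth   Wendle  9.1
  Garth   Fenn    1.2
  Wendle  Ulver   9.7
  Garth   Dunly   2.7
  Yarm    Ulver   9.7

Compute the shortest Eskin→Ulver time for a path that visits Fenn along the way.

Shortest Eskin→Fenn: Eskin–Pirton–Linby–Colne–Jorvik–Fenn = 9.7
Shortest Fenn→Ulver: Fenn–Garth–Dunly–Ulver = 5.2
Total via Fenn: 9.7 + 5.2 = 14.9 min.

14.9 min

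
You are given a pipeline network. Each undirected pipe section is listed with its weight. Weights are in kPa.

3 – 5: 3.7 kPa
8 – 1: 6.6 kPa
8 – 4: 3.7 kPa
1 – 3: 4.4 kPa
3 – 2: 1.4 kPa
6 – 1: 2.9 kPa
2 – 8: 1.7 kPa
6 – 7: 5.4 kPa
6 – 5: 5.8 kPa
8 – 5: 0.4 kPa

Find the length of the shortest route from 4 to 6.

Enumerating some paths:
4 → 8 → 2 → 3 → 1 → 6: 3.7+1.7+1.4+4.4+2.9 = 14.1
4 → 8 → 5 → 6: 3.7+0.4+5.8 = 9.9
4 → 8 → 5 → 3 → 1 → 6: 3.7+0.4+3.7+4.4+2.9 = 15.1
4 → 8 → 1 → 6: 3.7+6.6+2.9 = 13.2
The minimum is 9.9 kPa via 4 → 8 → 5 → 6.

9.9 kPa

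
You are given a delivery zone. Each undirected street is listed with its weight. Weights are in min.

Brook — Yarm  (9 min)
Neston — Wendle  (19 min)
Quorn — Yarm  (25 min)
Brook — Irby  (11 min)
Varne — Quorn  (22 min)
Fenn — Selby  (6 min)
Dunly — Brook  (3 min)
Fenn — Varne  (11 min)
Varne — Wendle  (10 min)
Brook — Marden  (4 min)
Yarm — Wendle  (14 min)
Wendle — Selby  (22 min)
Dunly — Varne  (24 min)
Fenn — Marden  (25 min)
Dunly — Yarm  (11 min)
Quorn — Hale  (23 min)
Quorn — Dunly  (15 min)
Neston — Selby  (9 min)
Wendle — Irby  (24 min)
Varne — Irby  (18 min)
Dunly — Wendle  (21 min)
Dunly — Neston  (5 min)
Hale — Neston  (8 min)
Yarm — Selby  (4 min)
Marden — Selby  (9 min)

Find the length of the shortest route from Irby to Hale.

27 min

Enumerating some paths:
Irby → Brook → Yarm → Selby → Neston → Hale: 11+9+4+9+8 = 41
Irby → Brook → Dunly → Neston → Hale: 11+3+5+8 = 27
Cheapest is Irby → Brook → Dunly → Neston → Hale at 27 min.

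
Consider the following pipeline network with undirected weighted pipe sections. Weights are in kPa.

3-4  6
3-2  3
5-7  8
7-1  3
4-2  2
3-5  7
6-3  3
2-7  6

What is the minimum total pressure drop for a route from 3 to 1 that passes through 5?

18 kPa

Best 3 to 5: 3 → 5 costing 7
Best 5 to 1: 5 → 7 → 1 costing 11
Total via 5: 7 + 11 = 18 kPa.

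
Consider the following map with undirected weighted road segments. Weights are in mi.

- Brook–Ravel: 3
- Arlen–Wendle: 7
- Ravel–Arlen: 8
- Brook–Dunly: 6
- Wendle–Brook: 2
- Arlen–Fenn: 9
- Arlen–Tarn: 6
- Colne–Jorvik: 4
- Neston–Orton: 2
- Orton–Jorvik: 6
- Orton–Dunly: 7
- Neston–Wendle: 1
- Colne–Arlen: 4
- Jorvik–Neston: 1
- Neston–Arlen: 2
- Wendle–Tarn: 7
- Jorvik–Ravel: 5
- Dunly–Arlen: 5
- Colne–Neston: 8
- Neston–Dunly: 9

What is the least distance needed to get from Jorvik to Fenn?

12 mi

Candidate routes:
Jorvik - Neston - Arlen - Fenn: 1+2+9 = 12
Jorvik - Colne - Arlen - Fenn: 4+4+9 = 17
The minimum is 12 mi via Jorvik - Neston - Arlen - Fenn.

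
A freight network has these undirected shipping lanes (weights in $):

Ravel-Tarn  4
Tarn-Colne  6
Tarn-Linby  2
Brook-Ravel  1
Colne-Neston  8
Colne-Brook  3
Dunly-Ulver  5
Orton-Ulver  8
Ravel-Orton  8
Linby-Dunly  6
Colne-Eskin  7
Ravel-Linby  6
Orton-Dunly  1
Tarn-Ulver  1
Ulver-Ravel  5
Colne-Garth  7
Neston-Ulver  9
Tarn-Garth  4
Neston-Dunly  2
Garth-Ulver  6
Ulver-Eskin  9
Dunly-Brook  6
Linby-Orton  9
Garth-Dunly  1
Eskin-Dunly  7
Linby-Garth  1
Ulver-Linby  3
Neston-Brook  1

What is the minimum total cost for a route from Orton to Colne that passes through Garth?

Shortest Orton→Garth: Orton–Dunly–Garth = 2
Shortest Garth→Colne: Garth–Colne = 7
Total via Garth: 2 + 7 = $9.

$9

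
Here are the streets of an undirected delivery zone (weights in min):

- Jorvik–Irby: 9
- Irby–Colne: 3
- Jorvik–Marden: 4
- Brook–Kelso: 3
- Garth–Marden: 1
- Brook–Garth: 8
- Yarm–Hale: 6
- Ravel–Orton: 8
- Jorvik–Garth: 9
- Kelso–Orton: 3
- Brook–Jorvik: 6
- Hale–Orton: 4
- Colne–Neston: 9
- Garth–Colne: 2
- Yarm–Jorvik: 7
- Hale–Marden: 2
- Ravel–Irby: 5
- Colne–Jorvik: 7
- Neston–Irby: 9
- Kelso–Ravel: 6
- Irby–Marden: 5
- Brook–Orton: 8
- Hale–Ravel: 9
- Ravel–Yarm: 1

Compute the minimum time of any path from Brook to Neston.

Candidate routes:
Brook → Garth → Colne → Neston: 8+2+9 = 19
Brook → Jorvik → Colne → Neston: 6+7+9 = 22
The minimum is 19 min via Brook → Garth → Colne → Neston.

19 min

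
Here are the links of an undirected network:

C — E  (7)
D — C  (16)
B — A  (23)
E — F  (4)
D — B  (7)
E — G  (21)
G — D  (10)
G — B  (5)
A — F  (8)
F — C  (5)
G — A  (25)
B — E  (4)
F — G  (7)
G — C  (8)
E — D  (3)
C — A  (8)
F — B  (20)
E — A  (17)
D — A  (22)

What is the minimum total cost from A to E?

Enumerating some paths:
A → E: 17 = 17
A → C → E: 8+7 = 15
A → F → E: 8+4 = 12
A → C → F → E: 8+5+4 = 17
The minimum is 12 via A → F → E.

12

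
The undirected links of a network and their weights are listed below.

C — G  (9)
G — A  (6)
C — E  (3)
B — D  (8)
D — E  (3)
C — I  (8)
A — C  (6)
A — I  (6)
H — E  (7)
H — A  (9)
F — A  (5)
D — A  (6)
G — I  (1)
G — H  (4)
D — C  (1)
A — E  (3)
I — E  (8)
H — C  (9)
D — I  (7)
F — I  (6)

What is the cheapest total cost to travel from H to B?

Settle nodes by increasing distance from H:
H: 0
G: 4  (via H)
I: 5  (via G)
E: 7  (via H)
A: 9  (via H)
C: 9  (via H)
D: 10  (via E)
F: 11  (via I)
B: 18  (via D)
Shortest route: H → E → D → B = 18.

18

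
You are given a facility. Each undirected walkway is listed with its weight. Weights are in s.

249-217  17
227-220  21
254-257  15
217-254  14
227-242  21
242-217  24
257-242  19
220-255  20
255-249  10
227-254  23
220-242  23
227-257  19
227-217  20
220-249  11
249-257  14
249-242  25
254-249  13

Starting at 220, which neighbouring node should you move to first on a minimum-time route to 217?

Candidate routes:
220 → 249 → 254 → 217: 11+13+14 = 38
220 → 249 → 217: 11+17 = 28
220 → 227 → 217: 21+20 = 41
Cheapest is 220 → 249 → 217 at 28 s.
So from 220 the first move is to 249.

249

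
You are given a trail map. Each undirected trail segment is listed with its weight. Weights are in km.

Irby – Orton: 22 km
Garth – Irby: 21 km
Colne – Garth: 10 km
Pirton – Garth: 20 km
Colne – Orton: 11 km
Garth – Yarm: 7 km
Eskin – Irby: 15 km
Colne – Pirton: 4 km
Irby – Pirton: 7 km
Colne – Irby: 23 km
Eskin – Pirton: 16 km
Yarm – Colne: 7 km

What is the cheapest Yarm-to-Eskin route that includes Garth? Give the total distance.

Best Yarm to Garth: Yarm–Garth costing 7
Shortest Garth→Eskin: Garth–Colne–Pirton–Eskin = 30
Total via Garth: 7 + 30 = 37 km.

37 km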